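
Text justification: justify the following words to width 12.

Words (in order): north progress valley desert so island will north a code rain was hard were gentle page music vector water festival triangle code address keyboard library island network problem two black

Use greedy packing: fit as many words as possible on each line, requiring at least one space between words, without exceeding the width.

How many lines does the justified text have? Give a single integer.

Answer: 20

Derivation:
Line 1: ['north'] (min_width=5, slack=7)
Line 2: ['progress'] (min_width=8, slack=4)
Line 3: ['valley'] (min_width=6, slack=6)
Line 4: ['desert', 'so'] (min_width=9, slack=3)
Line 5: ['island', 'will'] (min_width=11, slack=1)
Line 6: ['north', 'a', 'code'] (min_width=12, slack=0)
Line 7: ['rain', 'was'] (min_width=8, slack=4)
Line 8: ['hard', 'were'] (min_width=9, slack=3)
Line 9: ['gentle', 'page'] (min_width=11, slack=1)
Line 10: ['music', 'vector'] (min_width=12, slack=0)
Line 11: ['water'] (min_width=5, slack=7)
Line 12: ['festival'] (min_width=8, slack=4)
Line 13: ['triangle'] (min_width=8, slack=4)
Line 14: ['code', 'address'] (min_width=12, slack=0)
Line 15: ['keyboard'] (min_width=8, slack=4)
Line 16: ['library'] (min_width=7, slack=5)
Line 17: ['island'] (min_width=6, slack=6)
Line 18: ['network'] (min_width=7, slack=5)
Line 19: ['problem', 'two'] (min_width=11, slack=1)
Line 20: ['black'] (min_width=5, slack=7)
Total lines: 20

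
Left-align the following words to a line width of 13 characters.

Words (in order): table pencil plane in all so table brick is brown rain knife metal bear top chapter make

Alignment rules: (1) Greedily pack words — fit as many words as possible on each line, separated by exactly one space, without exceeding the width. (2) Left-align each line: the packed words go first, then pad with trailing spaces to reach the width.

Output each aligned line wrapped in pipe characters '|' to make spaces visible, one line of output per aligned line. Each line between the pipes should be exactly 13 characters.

Answer: |table pencil |
|plane in all |
|so table     |
|brick is     |
|brown rain   |
|knife metal  |
|bear top     |
|chapter make |

Derivation:
Line 1: ['table', 'pencil'] (min_width=12, slack=1)
Line 2: ['plane', 'in', 'all'] (min_width=12, slack=1)
Line 3: ['so', 'table'] (min_width=8, slack=5)
Line 4: ['brick', 'is'] (min_width=8, slack=5)
Line 5: ['brown', 'rain'] (min_width=10, slack=3)
Line 6: ['knife', 'metal'] (min_width=11, slack=2)
Line 7: ['bear', 'top'] (min_width=8, slack=5)
Line 8: ['chapter', 'make'] (min_width=12, slack=1)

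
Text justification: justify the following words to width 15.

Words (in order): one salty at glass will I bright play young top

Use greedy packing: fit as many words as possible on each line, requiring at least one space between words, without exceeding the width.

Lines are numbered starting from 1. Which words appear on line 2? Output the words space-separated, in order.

Answer: glass will I

Derivation:
Line 1: ['one', 'salty', 'at'] (min_width=12, slack=3)
Line 2: ['glass', 'will', 'I'] (min_width=12, slack=3)
Line 3: ['bright', 'play'] (min_width=11, slack=4)
Line 4: ['young', 'top'] (min_width=9, slack=6)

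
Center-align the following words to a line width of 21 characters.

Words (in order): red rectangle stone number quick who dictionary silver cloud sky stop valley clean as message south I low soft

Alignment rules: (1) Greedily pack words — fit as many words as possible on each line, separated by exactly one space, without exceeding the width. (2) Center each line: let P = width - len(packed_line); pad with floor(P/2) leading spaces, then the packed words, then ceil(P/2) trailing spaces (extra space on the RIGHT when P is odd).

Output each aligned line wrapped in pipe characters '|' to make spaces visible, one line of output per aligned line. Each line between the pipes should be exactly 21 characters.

Answer: | red rectangle stone |
|  number quick who   |
|  dictionary silver  |
|cloud sky stop valley|
|  clean as message   |
|  south I low soft   |

Derivation:
Line 1: ['red', 'rectangle', 'stone'] (min_width=19, slack=2)
Line 2: ['number', 'quick', 'who'] (min_width=16, slack=5)
Line 3: ['dictionary', 'silver'] (min_width=17, slack=4)
Line 4: ['cloud', 'sky', 'stop', 'valley'] (min_width=21, slack=0)
Line 5: ['clean', 'as', 'message'] (min_width=16, slack=5)
Line 6: ['south', 'I', 'low', 'soft'] (min_width=16, slack=5)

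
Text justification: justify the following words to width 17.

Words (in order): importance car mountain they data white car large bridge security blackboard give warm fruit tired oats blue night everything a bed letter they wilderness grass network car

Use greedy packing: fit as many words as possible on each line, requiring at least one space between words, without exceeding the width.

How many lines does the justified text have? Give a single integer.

Answer: 12

Derivation:
Line 1: ['importance', 'car'] (min_width=14, slack=3)
Line 2: ['mountain', 'they'] (min_width=13, slack=4)
Line 3: ['data', 'white', 'car'] (min_width=14, slack=3)
Line 4: ['large', 'bridge'] (min_width=12, slack=5)
Line 5: ['security'] (min_width=8, slack=9)
Line 6: ['blackboard', 'give'] (min_width=15, slack=2)
Line 7: ['warm', 'fruit', 'tired'] (min_width=16, slack=1)
Line 8: ['oats', 'blue', 'night'] (min_width=15, slack=2)
Line 9: ['everything', 'a', 'bed'] (min_width=16, slack=1)
Line 10: ['letter', 'they'] (min_width=11, slack=6)
Line 11: ['wilderness', 'grass'] (min_width=16, slack=1)
Line 12: ['network', 'car'] (min_width=11, slack=6)
Total lines: 12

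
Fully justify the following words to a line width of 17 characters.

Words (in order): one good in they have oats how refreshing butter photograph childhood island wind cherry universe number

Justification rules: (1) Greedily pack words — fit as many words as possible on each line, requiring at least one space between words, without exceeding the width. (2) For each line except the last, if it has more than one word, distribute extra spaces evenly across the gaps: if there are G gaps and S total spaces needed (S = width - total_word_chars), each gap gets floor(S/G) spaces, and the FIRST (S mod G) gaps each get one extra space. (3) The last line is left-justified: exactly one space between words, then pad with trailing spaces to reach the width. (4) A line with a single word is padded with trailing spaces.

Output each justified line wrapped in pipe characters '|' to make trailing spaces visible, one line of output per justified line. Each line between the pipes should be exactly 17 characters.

Line 1: ['one', 'good', 'in', 'they'] (min_width=16, slack=1)
Line 2: ['have', 'oats', 'how'] (min_width=13, slack=4)
Line 3: ['refreshing', 'butter'] (min_width=17, slack=0)
Line 4: ['photograph'] (min_width=10, slack=7)
Line 5: ['childhood', 'island'] (min_width=16, slack=1)
Line 6: ['wind', 'cherry'] (min_width=11, slack=6)
Line 7: ['universe', 'number'] (min_width=15, slack=2)

Answer: |one  good in they|
|have   oats   how|
|refreshing butter|
|photograph       |
|childhood  island|
|wind       cherry|
|universe number  |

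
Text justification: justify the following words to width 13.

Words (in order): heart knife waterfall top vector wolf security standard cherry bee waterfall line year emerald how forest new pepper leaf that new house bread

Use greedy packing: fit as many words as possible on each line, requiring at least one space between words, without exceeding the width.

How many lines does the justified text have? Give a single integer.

Answer: 13

Derivation:
Line 1: ['heart', 'knife'] (min_width=11, slack=2)
Line 2: ['waterfall', 'top'] (min_width=13, slack=0)
Line 3: ['vector', 'wolf'] (min_width=11, slack=2)
Line 4: ['security'] (min_width=8, slack=5)
Line 5: ['standard'] (min_width=8, slack=5)
Line 6: ['cherry', 'bee'] (min_width=10, slack=3)
Line 7: ['waterfall'] (min_width=9, slack=4)
Line 8: ['line', 'year'] (min_width=9, slack=4)
Line 9: ['emerald', 'how'] (min_width=11, slack=2)
Line 10: ['forest', 'new'] (min_width=10, slack=3)
Line 11: ['pepper', 'leaf'] (min_width=11, slack=2)
Line 12: ['that', 'new'] (min_width=8, slack=5)
Line 13: ['house', 'bread'] (min_width=11, slack=2)
Total lines: 13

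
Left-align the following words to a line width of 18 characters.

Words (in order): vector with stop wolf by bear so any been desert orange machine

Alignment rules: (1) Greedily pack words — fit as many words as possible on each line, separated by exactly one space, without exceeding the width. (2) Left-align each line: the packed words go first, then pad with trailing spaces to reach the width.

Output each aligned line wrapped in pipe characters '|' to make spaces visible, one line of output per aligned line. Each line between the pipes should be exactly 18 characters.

Line 1: ['vector', 'with', 'stop'] (min_width=16, slack=2)
Line 2: ['wolf', 'by', 'bear', 'so'] (min_width=15, slack=3)
Line 3: ['any', 'been', 'desert'] (min_width=15, slack=3)
Line 4: ['orange', 'machine'] (min_width=14, slack=4)

Answer: |vector with stop  |
|wolf by bear so   |
|any been desert   |
|orange machine    |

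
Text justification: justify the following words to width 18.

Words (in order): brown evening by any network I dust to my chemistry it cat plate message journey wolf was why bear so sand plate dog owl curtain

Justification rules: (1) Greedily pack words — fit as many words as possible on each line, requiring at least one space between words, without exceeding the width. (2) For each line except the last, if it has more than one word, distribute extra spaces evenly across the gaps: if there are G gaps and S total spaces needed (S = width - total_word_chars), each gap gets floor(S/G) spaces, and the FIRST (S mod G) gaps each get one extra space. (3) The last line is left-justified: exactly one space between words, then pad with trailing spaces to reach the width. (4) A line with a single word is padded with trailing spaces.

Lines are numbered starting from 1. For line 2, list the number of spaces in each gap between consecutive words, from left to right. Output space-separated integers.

Line 1: ['brown', 'evening', 'by'] (min_width=16, slack=2)
Line 2: ['any', 'network', 'I', 'dust'] (min_width=18, slack=0)
Line 3: ['to', 'my', 'chemistry', 'it'] (min_width=18, slack=0)
Line 4: ['cat', 'plate', 'message'] (min_width=17, slack=1)
Line 5: ['journey', 'wolf', 'was'] (min_width=16, slack=2)
Line 6: ['why', 'bear', 'so', 'sand'] (min_width=16, slack=2)
Line 7: ['plate', 'dog', 'owl'] (min_width=13, slack=5)
Line 8: ['curtain'] (min_width=7, slack=11)

Answer: 1 1 1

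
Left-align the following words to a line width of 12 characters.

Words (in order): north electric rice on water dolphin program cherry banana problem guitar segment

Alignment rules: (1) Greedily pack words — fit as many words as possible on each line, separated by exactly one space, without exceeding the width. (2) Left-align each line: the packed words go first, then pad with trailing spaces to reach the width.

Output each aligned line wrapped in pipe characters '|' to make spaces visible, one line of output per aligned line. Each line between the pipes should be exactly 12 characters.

Line 1: ['north'] (min_width=5, slack=7)
Line 2: ['electric'] (min_width=8, slack=4)
Line 3: ['rice', 'on'] (min_width=7, slack=5)
Line 4: ['water'] (min_width=5, slack=7)
Line 5: ['dolphin'] (min_width=7, slack=5)
Line 6: ['program'] (min_width=7, slack=5)
Line 7: ['cherry'] (min_width=6, slack=6)
Line 8: ['banana'] (min_width=6, slack=6)
Line 9: ['problem'] (min_width=7, slack=5)
Line 10: ['guitar'] (min_width=6, slack=6)
Line 11: ['segment'] (min_width=7, slack=5)

Answer: |north       |
|electric    |
|rice on     |
|water       |
|dolphin     |
|program     |
|cherry      |
|banana      |
|problem     |
|guitar      |
|segment     |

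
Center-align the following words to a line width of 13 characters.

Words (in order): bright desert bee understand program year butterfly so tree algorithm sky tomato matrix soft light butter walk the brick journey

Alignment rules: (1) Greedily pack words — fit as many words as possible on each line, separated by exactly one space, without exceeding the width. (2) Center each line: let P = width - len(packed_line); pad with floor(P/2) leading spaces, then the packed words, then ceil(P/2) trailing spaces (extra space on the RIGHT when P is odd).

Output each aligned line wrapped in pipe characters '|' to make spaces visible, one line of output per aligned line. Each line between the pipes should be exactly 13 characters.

Line 1: ['bright', 'desert'] (min_width=13, slack=0)
Line 2: ['bee'] (min_width=3, slack=10)
Line 3: ['understand'] (min_width=10, slack=3)
Line 4: ['program', 'year'] (min_width=12, slack=1)
Line 5: ['butterfly', 'so'] (min_width=12, slack=1)
Line 6: ['tree'] (min_width=4, slack=9)
Line 7: ['algorithm', 'sky'] (min_width=13, slack=0)
Line 8: ['tomato', 'matrix'] (min_width=13, slack=0)
Line 9: ['soft', 'light'] (min_width=10, slack=3)
Line 10: ['butter', 'walk'] (min_width=11, slack=2)
Line 11: ['the', 'brick'] (min_width=9, slack=4)
Line 12: ['journey'] (min_width=7, slack=6)

Answer: |bright desert|
|     bee     |
| understand  |
|program year |
|butterfly so |
|    tree     |
|algorithm sky|
|tomato matrix|
| soft light  |
| butter walk |
|  the brick  |
|   journey   |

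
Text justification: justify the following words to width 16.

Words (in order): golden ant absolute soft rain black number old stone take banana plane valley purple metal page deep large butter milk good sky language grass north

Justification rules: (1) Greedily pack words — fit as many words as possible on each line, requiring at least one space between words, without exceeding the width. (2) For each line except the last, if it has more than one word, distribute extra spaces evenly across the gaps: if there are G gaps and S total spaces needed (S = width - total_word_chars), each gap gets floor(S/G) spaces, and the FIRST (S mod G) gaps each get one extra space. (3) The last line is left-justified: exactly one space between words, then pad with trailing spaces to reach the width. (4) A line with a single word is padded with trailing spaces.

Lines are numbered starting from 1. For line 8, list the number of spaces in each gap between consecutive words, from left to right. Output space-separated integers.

Answer: 2 1

Derivation:
Line 1: ['golden', 'ant'] (min_width=10, slack=6)
Line 2: ['absolute', 'soft'] (min_width=13, slack=3)
Line 3: ['rain', 'black'] (min_width=10, slack=6)
Line 4: ['number', 'old', 'stone'] (min_width=16, slack=0)
Line 5: ['take', 'banana'] (min_width=11, slack=5)
Line 6: ['plane', 'valley'] (min_width=12, slack=4)
Line 7: ['purple', 'metal'] (min_width=12, slack=4)
Line 8: ['page', 'deep', 'large'] (min_width=15, slack=1)
Line 9: ['butter', 'milk', 'good'] (min_width=16, slack=0)
Line 10: ['sky', 'language'] (min_width=12, slack=4)
Line 11: ['grass', 'north'] (min_width=11, slack=5)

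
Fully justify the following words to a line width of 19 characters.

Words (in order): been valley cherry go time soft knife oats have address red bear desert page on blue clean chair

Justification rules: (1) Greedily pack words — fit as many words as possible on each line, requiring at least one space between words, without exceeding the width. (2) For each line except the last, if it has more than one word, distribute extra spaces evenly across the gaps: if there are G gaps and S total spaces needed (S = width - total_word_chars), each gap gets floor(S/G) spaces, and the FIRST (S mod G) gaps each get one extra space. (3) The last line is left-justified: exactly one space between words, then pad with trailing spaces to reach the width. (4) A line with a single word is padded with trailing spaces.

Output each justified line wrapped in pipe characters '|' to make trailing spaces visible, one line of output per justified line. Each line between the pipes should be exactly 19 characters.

Answer: |been  valley cherry|
|go  time soft knife|
|oats  have  address|
|red   bear   desert|
|page  on blue clean|
|chair              |

Derivation:
Line 1: ['been', 'valley', 'cherry'] (min_width=18, slack=1)
Line 2: ['go', 'time', 'soft', 'knife'] (min_width=18, slack=1)
Line 3: ['oats', 'have', 'address'] (min_width=17, slack=2)
Line 4: ['red', 'bear', 'desert'] (min_width=15, slack=4)
Line 5: ['page', 'on', 'blue', 'clean'] (min_width=18, slack=1)
Line 6: ['chair'] (min_width=5, slack=14)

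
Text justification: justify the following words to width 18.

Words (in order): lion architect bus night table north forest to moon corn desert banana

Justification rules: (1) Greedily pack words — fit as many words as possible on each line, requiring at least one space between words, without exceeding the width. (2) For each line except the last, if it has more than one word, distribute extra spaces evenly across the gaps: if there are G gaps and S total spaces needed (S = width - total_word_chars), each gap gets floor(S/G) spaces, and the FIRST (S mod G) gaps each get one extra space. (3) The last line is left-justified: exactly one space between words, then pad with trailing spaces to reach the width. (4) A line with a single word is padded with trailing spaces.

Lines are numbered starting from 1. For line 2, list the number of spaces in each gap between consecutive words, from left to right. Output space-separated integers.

Answer: 2 1

Derivation:
Line 1: ['lion', 'architect', 'bus'] (min_width=18, slack=0)
Line 2: ['night', 'table', 'north'] (min_width=17, slack=1)
Line 3: ['forest', 'to', 'moon'] (min_width=14, slack=4)
Line 4: ['corn', 'desert', 'banana'] (min_width=18, slack=0)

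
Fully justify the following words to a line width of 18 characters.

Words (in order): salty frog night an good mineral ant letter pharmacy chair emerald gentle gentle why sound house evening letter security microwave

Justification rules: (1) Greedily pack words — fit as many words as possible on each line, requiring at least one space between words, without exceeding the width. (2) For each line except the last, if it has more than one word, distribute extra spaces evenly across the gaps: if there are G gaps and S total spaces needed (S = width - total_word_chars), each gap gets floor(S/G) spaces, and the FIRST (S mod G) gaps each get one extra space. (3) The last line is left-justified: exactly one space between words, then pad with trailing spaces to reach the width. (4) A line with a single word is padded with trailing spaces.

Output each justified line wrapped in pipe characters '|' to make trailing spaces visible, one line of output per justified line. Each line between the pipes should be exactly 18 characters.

Line 1: ['salty', 'frog', 'night'] (min_width=16, slack=2)
Line 2: ['an', 'good', 'mineral'] (min_width=15, slack=3)
Line 3: ['ant', 'letter'] (min_width=10, slack=8)
Line 4: ['pharmacy', 'chair'] (min_width=14, slack=4)
Line 5: ['emerald', 'gentle'] (min_width=14, slack=4)
Line 6: ['gentle', 'why', 'sound'] (min_width=16, slack=2)
Line 7: ['house', 'evening'] (min_width=13, slack=5)
Line 8: ['letter', 'security'] (min_width=15, slack=3)
Line 9: ['microwave'] (min_width=9, slack=9)

Answer: |salty  frog  night|
|an   good  mineral|
|ant         letter|
|pharmacy     chair|
|emerald     gentle|
|gentle  why  sound|
|house      evening|
|letter    security|
|microwave         |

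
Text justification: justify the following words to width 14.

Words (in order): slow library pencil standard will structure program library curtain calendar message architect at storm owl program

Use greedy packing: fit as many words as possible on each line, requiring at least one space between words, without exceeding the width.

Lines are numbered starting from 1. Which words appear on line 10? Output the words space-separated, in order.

Answer: architect at

Derivation:
Line 1: ['slow', 'library'] (min_width=12, slack=2)
Line 2: ['pencil'] (min_width=6, slack=8)
Line 3: ['standard', 'will'] (min_width=13, slack=1)
Line 4: ['structure'] (min_width=9, slack=5)
Line 5: ['program'] (min_width=7, slack=7)
Line 6: ['library'] (min_width=7, slack=7)
Line 7: ['curtain'] (min_width=7, slack=7)
Line 8: ['calendar'] (min_width=8, slack=6)
Line 9: ['message'] (min_width=7, slack=7)
Line 10: ['architect', 'at'] (min_width=12, slack=2)
Line 11: ['storm', 'owl'] (min_width=9, slack=5)
Line 12: ['program'] (min_width=7, slack=7)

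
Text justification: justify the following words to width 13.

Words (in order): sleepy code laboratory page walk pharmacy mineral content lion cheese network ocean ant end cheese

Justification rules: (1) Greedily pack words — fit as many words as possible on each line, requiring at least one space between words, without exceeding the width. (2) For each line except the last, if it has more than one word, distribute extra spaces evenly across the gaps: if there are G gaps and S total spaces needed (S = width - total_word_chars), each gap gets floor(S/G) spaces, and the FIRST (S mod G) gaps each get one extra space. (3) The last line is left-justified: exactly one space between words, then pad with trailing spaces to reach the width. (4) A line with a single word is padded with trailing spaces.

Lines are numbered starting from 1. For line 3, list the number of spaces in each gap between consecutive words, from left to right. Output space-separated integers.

Line 1: ['sleepy', 'code'] (min_width=11, slack=2)
Line 2: ['laboratory'] (min_width=10, slack=3)
Line 3: ['page', 'walk'] (min_width=9, slack=4)
Line 4: ['pharmacy'] (min_width=8, slack=5)
Line 5: ['mineral'] (min_width=7, slack=6)
Line 6: ['content', 'lion'] (min_width=12, slack=1)
Line 7: ['cheese'] (min_width=6, slack=7)
Line 8: ['network', 'ocean'] (min_width=13, slack=0)
Line 9: ['ant', 'end'] (min_width=7, slack=6)
Line 10: ['cheese'] (min_width=6, slack=7)

Answer: 5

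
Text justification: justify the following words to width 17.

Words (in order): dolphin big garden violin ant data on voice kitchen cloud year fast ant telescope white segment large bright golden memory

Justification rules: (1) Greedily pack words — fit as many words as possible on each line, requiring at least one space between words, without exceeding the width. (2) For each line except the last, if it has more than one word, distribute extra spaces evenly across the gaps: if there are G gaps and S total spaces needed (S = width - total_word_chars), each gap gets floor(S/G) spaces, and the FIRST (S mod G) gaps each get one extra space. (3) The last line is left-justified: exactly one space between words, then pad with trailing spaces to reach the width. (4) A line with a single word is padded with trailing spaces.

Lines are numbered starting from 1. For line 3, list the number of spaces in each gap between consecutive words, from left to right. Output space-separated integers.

Answer: 3 3

Derivation:
Line 1: ['dolphin', 'big'] (min_width=11, slack=6)
Line 2: ['garden', 'violin', 'ant'] (min_width=17, slack=0)
Line 3: ['data', 'on', 'voice'] (min_width=13, slack=4)
Line 4: ['kitchen', 'cloud'] (min_width=13, slack=4)
Line 5: ['year', 'fast', 'ant'] (min_width=13, slack=4)
Line 6: ['telescope', 'white'] (min_width=15, slack=2)
Line 7: ['segment', 'large'] (min_width=13, slack=4)
Line 8: ['bright', 'golden'] (min_width=13, slack=4)
Line 9: ['memory'] (min_width=6, slack=11)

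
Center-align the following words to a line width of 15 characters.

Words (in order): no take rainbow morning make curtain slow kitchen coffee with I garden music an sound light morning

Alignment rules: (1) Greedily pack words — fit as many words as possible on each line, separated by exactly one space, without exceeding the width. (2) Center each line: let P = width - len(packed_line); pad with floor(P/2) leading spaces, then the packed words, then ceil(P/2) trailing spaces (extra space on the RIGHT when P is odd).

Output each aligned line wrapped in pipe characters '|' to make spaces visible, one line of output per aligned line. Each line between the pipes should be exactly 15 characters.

Answer: |no take rainbow|
| morning make  |
| curtain slow  |
|kitchen coffee |
| with I garden |
|music an sound |
| light morning |

Derivation:
Line 1: ['no', 'take', 'rainbow'] (min_width=15, slack=0)
Line 2: ['morning', 'make'] (min_width=12, slack=3)
Line 3: ['curtain', 'slow'] (min_width=12, slack=3)
Line 4: ['kitchen', 'coffee'] (min_width=14, slack=1)
Line 5: ['with', 'I', 'garden'] (min_width=13, slack=2)
Line 6: ['music', 'an', 'sound'] (min_width=14, slack=1)
Line 7: ['light', 'morning'] (min_width=13, slack=2)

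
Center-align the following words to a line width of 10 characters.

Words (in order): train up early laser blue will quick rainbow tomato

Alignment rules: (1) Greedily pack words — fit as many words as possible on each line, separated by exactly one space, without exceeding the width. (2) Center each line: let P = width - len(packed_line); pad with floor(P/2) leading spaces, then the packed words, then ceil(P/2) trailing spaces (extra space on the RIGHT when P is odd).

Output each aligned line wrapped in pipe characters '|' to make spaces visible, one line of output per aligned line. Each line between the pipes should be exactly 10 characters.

Line 1: ['train', 'up'] (min_width=8, slack=2)
Line 2: ['early'] (min_width=5, slack=5)
Line 3: ['laser', 'blue'] (min_width=10, slack=0)
Line 4: ['will', 'quick'] (min_width=10, slack=0)
Line 5: ['rainbow'] (min_width=7, slack=3)
Line 6: ['tomato'] (min_width=6, slack=4)

Answer: | train up |
|  early   |
|laser blue|
|will quick|
| rainbow  |
|  tomato  |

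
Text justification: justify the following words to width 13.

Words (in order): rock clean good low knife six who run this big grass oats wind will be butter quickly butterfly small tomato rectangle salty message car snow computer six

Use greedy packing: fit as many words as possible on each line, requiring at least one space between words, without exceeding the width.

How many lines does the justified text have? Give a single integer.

Answer: 14

Derivation:
Line 1: ['rock', 'clean'] (min_width=10, slack=3)
Line 2: ['good', 'low'] (min_width=8, slack=5)
Line 3: ['knife', 'six', 'who'] (min_width=13, slack=0)
Line 4: ['run', 'this', 'big'] (min_width=12, slack=1)
Line 5: ['grass', 'oats'] (min_width=10, slack=3)
Line 6: ['wind', 'will', 'be'] (min_width=12, slack=1)
Line 7: ['butter'] (min_width=6, slack=7)
Line 8: ['quickly'] (min_width=7, slack=6)
Line 9: ['butterfly'] (min_width=9, slack=4)
Line 10: ['small', 'tomato'] (min_width=12, slack=1)
Line 11: ['rectangle'] (min_width=9, slack=4)
Line 12: ['salty', 'message'] (min_width=13, slack=0)
Line 13: ['car', 'snow'] (min_width=8, slack=5)
Line 14: ['computer', 'six'] (min_width=12, slack=1)
Total lines: 14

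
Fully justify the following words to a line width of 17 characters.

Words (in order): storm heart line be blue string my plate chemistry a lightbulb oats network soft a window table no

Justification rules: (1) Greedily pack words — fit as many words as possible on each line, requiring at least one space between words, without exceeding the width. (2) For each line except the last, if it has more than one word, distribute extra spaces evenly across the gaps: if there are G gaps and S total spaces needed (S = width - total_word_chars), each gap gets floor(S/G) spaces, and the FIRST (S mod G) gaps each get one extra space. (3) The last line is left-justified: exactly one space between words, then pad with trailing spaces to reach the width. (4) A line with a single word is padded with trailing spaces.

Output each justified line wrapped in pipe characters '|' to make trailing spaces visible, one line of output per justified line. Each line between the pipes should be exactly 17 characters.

Answer: |storm  heart line|
|be blue string my|
|plate chemistry a|
|lightbulb    oats|
|network   soft  a|
|window table no  |

Derivation:
Line 1: ['storm', 'heart', 'line'] (min_width=16, slack=1)
Line 2: ['be', 'blue', 'string', 'my'] (min_width=17, slack=0)
Line 3: ['plate', 'chemistry', 'a'] (min_width=17, slack=0)
Line 4: ['lightbulb', 'oats'] (min_width=14, slack=3)
Line 5: ['network', 'soft', 'a'] (min_width=14, slack=3)
Line 6: ['window', 'table', 'no'] (min_width=15, slack=2)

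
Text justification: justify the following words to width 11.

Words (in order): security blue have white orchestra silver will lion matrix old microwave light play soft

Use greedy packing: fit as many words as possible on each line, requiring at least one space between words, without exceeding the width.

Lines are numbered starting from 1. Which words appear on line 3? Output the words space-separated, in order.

Line 1: ['security'] (min_width=8, slack=3)
Line 2: ['blue', 'have'] (min_width=9, slack=2)
Line 3: ['white'] (min_width=5, slack=6)
Line 4: ['orchestra'] (min_width=9, slack=2)
Line 5: ['silver', 'will'] (min_width=11, slack=0)
Line 6: ['lion', 'matrix'] (min_width=11, slack=0)
Line 7: ['old'] (min_width=3, slack=8)
Line 8: ['microwave'] (min_width=9, slack=2)
Line 9: ['light', 'play'] (min_width=10, slack=1)
Line 10: ['soft'] (min_width=4, slack=7)

Answer: white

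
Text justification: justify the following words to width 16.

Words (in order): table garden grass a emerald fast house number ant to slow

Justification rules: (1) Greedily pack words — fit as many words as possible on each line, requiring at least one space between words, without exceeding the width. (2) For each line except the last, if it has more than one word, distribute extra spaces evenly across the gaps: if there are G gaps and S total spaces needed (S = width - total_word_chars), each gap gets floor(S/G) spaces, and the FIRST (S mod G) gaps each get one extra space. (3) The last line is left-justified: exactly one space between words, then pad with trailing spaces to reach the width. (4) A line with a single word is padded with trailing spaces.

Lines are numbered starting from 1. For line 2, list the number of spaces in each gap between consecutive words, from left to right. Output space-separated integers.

Answer: 2 1

Derivation:
Line 1: ['table', 'garden'] (min_width=12, slack=4)
Line 2: ['grass', 'a', 'emerald'] (min_width=15, slack=1)
Line 3: ['fast', 'house'] (min_width=10, slack=6)
Line 4: ['number', 'ant', 'to'] (min_width=13, slack=3)
Line 5: ['slow'] (min_width=4, slack=12)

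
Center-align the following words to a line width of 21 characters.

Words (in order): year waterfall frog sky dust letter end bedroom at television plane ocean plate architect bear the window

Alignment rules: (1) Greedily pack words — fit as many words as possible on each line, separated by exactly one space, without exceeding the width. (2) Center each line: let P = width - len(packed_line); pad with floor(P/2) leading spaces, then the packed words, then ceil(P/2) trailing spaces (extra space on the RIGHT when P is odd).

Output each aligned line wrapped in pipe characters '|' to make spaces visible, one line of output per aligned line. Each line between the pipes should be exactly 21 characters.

Answer: | year waterfall frog |
| sky dust letter end |
|bedroom at television|
|  plane ocean plate  |
| architect bear the  |
|       window        |

Derivation:
Line 1: ['year', 'waterfall', 'frog'] (min_width=19, slack=2)
Line 2: ['sky', 'dust', 'letter', 'end'] (min_width=19, slack=2)
Line 3: ['bedroom', 'at', 'television'] (min_width=21, slack=0)
Line 4: ['plane', 'ocean', 'plate'] (min_width=17, slack=4)
Line 5: ['architect', 'bear', 'the'] (min_width=18, slack=3)
Line 6: ['window'] (min_width=6, slack=15)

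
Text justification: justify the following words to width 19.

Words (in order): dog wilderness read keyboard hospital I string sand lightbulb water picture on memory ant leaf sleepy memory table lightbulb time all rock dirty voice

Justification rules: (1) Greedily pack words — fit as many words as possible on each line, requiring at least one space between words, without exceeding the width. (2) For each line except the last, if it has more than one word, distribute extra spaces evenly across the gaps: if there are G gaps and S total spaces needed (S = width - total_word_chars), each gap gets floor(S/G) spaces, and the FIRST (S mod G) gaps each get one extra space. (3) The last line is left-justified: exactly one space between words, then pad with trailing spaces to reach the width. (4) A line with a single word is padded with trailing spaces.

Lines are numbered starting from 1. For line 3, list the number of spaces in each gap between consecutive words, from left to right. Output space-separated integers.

Line 1: ['dog', 'wilderness', 'read'] (min_width=19, slack=0)
Line 2: ['keyboard', 'hospital', 'I'] (min_width=19, slack=0)
Line 3: ['string', 'sand'] (min_width=11, slack=8)
Line 4: ['lightbulb', 'water'] (min_width=15, slack=4)
Line 5: ['picture', 'on', 'memory'] (min_width=17, slack=2)
Line 6: ['ant', 'leaf', 'sleepy'] (min_width=15, slack=4)
Line 7: ['memory', 'table'] (min_width=12, slack=7)
Line 8: ['lightbulb', 'time', 'all'] (min_width=18, slack=1)
Line 9: ['rock', 'dirty', 'voice'] (min_width=16, slack=3)

Answer: 9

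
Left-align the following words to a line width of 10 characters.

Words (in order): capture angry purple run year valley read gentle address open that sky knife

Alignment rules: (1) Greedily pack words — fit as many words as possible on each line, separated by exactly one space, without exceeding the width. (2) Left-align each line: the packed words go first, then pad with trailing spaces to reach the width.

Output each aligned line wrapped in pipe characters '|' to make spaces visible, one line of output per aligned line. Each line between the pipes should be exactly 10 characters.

Answer: |capture   |
|angry     |
|purple run|
|year      |
|valley    |
|read      |
|gentle    |
|address   |
|open that |
|sky knife |

Derivation:
Line 1: ['capture'] (min_width=7, slack=3)
Line 2: ['angry'] (min_width=5, slack=5)
Line 3: ['purple', 'run'] (min_width=10, slack=0)
Line 4: ['year'] (min_width=4, slack=6)
Line 5: ['valley'] (min_width=6, slack=4)
Line 6: ['read'] (min_width=4, slack=6)
Line 7: ['gentle'] (min_width=6, slack=4)
Line 8: ['address'] (min_width=7, slack=3)
Line 9: ['open', 'that'] (min_width=9, slack=1)
Line 10: ['sky', 'knife'] (min_width=9, slack=1)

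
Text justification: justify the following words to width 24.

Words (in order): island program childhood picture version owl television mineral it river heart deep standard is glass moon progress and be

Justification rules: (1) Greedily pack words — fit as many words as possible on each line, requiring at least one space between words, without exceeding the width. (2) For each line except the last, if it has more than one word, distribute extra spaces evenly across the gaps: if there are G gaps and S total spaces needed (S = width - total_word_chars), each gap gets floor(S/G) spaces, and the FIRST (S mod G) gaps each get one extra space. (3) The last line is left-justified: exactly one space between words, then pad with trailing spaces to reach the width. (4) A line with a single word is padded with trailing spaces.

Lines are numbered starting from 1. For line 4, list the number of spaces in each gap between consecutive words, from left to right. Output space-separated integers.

Answer: 5 5

Derivation:
Line 1: ['island', 'program', 'childhood'] (min_width=24, slack=0)
Line 2: ['picture', 'version', 'owl'] (min_width=19, slack=5)
Line 3: ['television', 'mineral', 'it'] (min_width=21, slack=3)
Line 4: ['river', 'heart', 'deep'] (min_width=16, slack=8)
Line 5: ['standard', 'is', 'glass', 'moon'] (min_width=22, slack=2)
Line 6: ['progress', 'and', 'be'] (min_width=15, slack=9)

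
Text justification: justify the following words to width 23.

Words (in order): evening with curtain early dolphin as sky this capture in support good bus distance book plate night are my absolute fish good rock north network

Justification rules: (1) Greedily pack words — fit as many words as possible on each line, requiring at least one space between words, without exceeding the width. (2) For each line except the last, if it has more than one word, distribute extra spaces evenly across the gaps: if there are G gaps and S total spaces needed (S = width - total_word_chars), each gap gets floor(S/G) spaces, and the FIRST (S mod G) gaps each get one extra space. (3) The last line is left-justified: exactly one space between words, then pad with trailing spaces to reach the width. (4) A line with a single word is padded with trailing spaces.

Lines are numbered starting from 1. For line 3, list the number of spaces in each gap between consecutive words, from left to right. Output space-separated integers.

Answer: 1 1 1

Derivation:
Line 1: ['evening', 'with', 'curtain'] (min_width=20, slack=3)
Line 2: ['early', 'dolphin', 'as', 'sky'] (min_width=20, slack=3)
Line 3: ['this', 'capture', 'in', 'support'] (min_width=23, slack=0)
Line 4: ['good', 'bus', 'distance', 'book'] (min_width=22, slack=1)
Line 5: ['plate', 'night', 'are', 'my'] (min_width=18, slack=5)
Line 6: ['absolute', 'fish', 'good', 'rock'] (min_width=23, slack=0)
Line 7: ['north', 'network'] (min_width=13, slack=10)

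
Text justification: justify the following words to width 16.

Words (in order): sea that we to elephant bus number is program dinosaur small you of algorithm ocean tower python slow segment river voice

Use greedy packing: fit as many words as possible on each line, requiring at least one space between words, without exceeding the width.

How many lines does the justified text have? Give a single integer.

Answer: 9

Derivation:
Line 1: ['sea', 'that', 'we', 'to'] (min_width=14, slack=2)
Line 2: ['elephant', 'bus'] (min_width=12, slack=4)
Line 3: ['number', 'is'] (min_width=9, slack=7)
Line 4: ['program', 'dinosaur'] (min_width=16, slack=0)
Line 5: ['small', 'you', 'of'] (min_width=12, slack=4)
Line 6: ['algorithm', 'ocean'] (min_width=15, slack=1)
Line 7: ['tower', 'python'] (min_width=12, slack=4)
Line 8: ['slow', 'segment'] (min_width=12, slack=4)
Line 9: ['river', 'voice'] (min_width=11, slack=5)
Total lines: 9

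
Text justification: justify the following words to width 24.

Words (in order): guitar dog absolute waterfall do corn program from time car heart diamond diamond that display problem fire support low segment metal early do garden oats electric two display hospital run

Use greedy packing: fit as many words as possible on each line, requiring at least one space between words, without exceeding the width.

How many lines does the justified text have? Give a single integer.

Line 1: ['guitar', 'dog', 'absolute'] (min_width=19, slack=5)
Line 2: ['waterfall', 'do', 'corn'] (min_width=17, slack=7)
Line 3: ['program', 'from', 'time', 'car'] (min_width=21, slack=3)
Line 4: ['heart', 'diamond', 'diamond'] (min_width=21, slack=3)
Line 5: ['that', 'display', 'problem'] (min_width=20, slack=4)
Line 6: ['fire', 'support', 'low', 'segment'] (min_width=24, slack=0)
Line 7: ['metal', 'early', 'do', 'garden'] (min_width=21, slack=3)
Line 8: ['oats', 'electric', 'two'] (min_width=17, slack=7)
Line 9: ['display', 'hospital', 'run'] (min_width=20, slack=4)
Total lines: 9

Answer: 9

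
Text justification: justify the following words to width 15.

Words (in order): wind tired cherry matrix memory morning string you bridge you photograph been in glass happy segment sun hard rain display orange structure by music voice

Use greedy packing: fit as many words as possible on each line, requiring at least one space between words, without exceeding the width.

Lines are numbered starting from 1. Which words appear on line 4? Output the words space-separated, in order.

Answer: string you

Derivation:
Line 1: ['wind', 'tired'] (min_width=10, slack=5)
Line 2: ['cherry', 'matrix'] (min_width=13, slack=2)
Line 3: ['memory', 'morning'] (min_width=14, slack=1)
Line 4: ['string', 'you'] (min_width=10, slack=5)
Line 5: ['bridge', 'you'] (min_width=10, slack=5)
Line 6: ['photograph', 'been'] (min_width=15, slack=0)
Line 7: ['in', 'glass', 'happy'] (min_width=14, slack=1)
Line 8: ['segment', 'sun'] (min_width=11, slack=4)
Line 9: ['hard', 'rain'] (min_width=9, slack=6)
Line 10: ['display', 'orange'] (min_width=14, slack=1)
Line 11: ['structure', 'by'] (min_width=12, slack=3)
Line 12: ['music', 'voice'] (min_width=11, slack=4)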